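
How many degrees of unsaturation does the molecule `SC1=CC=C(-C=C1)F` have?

Molecular formula from the SMILES: C6H5FS.
DoU = (2C + 2 + N − H − X)/2 = (2·6 + 2 + 0 − 5 − 1)/2 = 8/2 = 4.
(Structurally: 1 ring(s) + 3 π bond(s) = 4.)

4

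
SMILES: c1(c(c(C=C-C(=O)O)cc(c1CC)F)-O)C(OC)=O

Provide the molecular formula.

Heavy atoms from the SMILES: 13 C, 1 F, 5 O.
Implicit hydrogens by atom environment:
  5 × C (aromatic): no H
  3 × O: no H
  2 × C: 3 H each → 6
  2 × C: 1 H each → 2
  2 × C: no H
  2 × O: 1 H each → 2
  1 × C: 2 H
  1 × C (aromatic): 1 H
  1 × F: no H
  Total hydrogens = 13.
Molecular formula: C13H13FO5

C13H13FO5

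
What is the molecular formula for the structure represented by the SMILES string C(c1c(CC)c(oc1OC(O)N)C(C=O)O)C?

Heavy atoms from the SMILES: 11 C, 1 N, 5 O.
Implicit hydrogens by atom environment:
  4 × C (aromatic): no H
  3 × C: 1 H each → 3
  2 × C: 3 H each → 6
  2 × C: 2 H each → 4
  2 × O: 1 H each → 2
  2 × O: no H
  1 × N: 2 H
  1 × O (aromatic): no H
  Total hydrogens = 17.
Molecular formula: C11H17NO5

C11H17NO5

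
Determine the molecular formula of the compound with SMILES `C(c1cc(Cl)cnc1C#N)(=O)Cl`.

C7H2Cl2N2O

Heavy atoms from the SMILES: 7 C, 2 Cl, 2 N, 1 O.
Implicit hydrogens by atom environment:
  3 × C (aromatic): no H
  2 × C (aromatic): 1 H each → 2
  2 × C: no H
  2 × Cl: no H
  1 × N (aromatic): no H
  1 × N: no H
  1 × O: no H
  Total hydrogens = 2.
Molecular formula: C7H2Cl2N2O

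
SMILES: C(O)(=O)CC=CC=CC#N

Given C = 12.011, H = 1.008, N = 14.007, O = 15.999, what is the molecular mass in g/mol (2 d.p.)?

Molecular formula: C7H7NO2.
M = 7×12.011 + 7×1.008 + 1×14.007 + 2×15.999 = 137.14 g/mol.

137.14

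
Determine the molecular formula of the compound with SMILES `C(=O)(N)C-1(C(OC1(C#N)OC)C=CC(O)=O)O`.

Heavy atoms from the SMILES: 9 C, 2 N, 6 O.
Implicit hydrogens by atom environment:
  5 × C: no H
  4 × O: no H
  3 × C: 1 H each → 3
  2 × O: 1 H each → 2
  1 × C: 3 H
  1 × N: 2 H
  1 × N: no H
  Total hydrogens = 10.
Molecular formula: C9H10N2O6

C9H10N2O6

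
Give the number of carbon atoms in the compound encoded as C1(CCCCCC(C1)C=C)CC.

The symbol for carbon appears 12 times in the SMILES.

12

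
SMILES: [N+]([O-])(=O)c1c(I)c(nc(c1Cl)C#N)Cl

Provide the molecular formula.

C6Cl2IN3O2

Heavy atoms from the SMILES: 6 C, 2 Cl, 1 I, 3 N, 2 O.
Implicit hydrogens by atom environment:
  5 × C (aromatic): no H
  2 × Cl: no H
  1 × C: no H
  1 × I: no H
  1 × N (aromatic): no H
  1 × N (charge +1): no H
  1 × N: no H
  1 × O: no H
  1 × O (charge -1): no H
  Total hydrogens = 0.
Molecular formula: C6Cl2IN3O2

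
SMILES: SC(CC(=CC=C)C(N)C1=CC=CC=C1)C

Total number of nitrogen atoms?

1

The symbol for nitrogen appears 1 time in the SMILES.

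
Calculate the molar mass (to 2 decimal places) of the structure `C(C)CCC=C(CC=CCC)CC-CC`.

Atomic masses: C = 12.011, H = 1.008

208.39

Molecular formula: C15H28.
M = 15×12.011 + 28×1.008 = 208.39 g/mol.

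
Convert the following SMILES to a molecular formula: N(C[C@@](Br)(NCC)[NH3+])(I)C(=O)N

C5H13BrIN4O+

Heavy atoms from the SMILES: 1 Br, 5 C, 1 I, 4 N, 1 O.
Implicit hydrogens by atom environment:
  2 × C: 2 H each → 4
  2 × C: no H
  1 × Br: no H
  1 × C: 3 H
  1 × I: no H
  1 × N (charge +1): 3 H
  1 × N: 2 H
  1 × N: 1 H
  1 × N: no H
  1 × O: no H
  Total hydrogens = 13.
Net charge +1.
Molecular formula: C5H13BrIN4O+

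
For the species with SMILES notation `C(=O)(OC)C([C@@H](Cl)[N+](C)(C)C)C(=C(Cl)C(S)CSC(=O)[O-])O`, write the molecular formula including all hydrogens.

C12H19Cl2NO5S2

Heavy atoms from the SMILES: 12 C, 2 Cl, 1 N, 5 O, 2 S.
Implicit hydrogens by atom environment:
  4 × C: 3 H each → 12
  4 × C: no H
  3 × C: 1 H each → 3
  3 × O: no H
  2 × Cl: no H
  1 × C: 2 H
  1 × N (charge +1): no H
  1 × O: 1 H
  1 × O (charge -1): no H
  1 × S: 1 H
  1 × S: no H
  Total hydrogens = 19.
Molecular formula: C12H19Cl2NO5S2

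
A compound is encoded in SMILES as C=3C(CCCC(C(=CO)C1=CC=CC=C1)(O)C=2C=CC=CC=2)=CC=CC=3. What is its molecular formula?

C24H24O2

Heavy atoms from the SMILES: 24 C, 2 O.
Implicit hydrogens by atom environment:
  15 × C (aromatic): 1 H each → 15
  3 × C: 2 H each → 6
  3 × C (aromatic): no H
  2 × C: no H
  2 × O: 1 H each → 2
  1 × C: 1 H
  Total hydrogens = 24.
Molecular formula: C24H24O2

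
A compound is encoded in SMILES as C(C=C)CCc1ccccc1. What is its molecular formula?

Heavy atoms from the SMILES: 11 C.
Implicit hydrogens by atom environment:
  5 × C (aromatic): 1 H each → 5
  4 × C: 2 H each → 8
  1 × C: 1 H
  1 × C (aromatic): no H
  Total hydrogens = 14.
Molecular formula: C11H14

C11H14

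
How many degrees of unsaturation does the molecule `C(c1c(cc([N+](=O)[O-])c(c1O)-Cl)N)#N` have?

7

Molecular formula from the SMILES: C7H4ClN3O3.
DoU = (2C + 2 + N − H − X)/2 = (2·7 + 2 + 3 − 4 − 1)/2 = 14/2 = 7.
(Structurally: 1 ring(s) + 6 π bond(s) = 7.)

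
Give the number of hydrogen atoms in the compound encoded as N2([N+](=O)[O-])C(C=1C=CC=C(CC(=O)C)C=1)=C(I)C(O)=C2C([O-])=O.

Hydrogens are implicit in SMILES; fill each atom to its normal valence:
  6 × C (aromatic): no H
  4 × C (aromatic): 1 H each → 4
  3 × O: no H
  2 × C: no H
  2 × O (charge -1): no H
  1 × C: 3 H
  1 × C: 2 H
  1 × I: no H
  1 × N (aromatic): no H
  1 × N (charge +1): no H
  1 × O: 1 H
  Total hydrogens = 10.

10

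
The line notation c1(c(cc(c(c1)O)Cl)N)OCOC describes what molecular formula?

Heavy atoms from the SMILES: 8 C, 1 Cl, 1 N, 3 O.
Implicit hydrogens by atom environment:
  4 × C (aromatic): no H
  2 × C (aromatic): 1 H each → 2
  2 × O: no H
  1 × C: 3 H
  1 × C: 2 H
  1 × Cl: no H
  1 × N: 2 H
  1 × O: 1 H
  Total hydrogens = 10.
Molecular formula: C8H10ClNO3

C8H10ClNO3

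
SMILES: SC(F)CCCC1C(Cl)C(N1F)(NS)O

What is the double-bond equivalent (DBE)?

Molecular formula from the SMILES: C7H13ClF2N2OS2.
DoU = (2C + 2 + N − H − X)/2 = (2·7 + 2 + 2 − 13 − 3)/2 = 2/2 = 1.
(Structurally: 1 ring(s) + 0 π bond(s) = 1.)

1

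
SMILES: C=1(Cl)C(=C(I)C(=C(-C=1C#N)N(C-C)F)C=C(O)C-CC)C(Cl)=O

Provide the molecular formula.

C15H14Cl2FIN2O2

Heavy atoms from the SMILES: 15 C, 2 Cl, 1 F, 1 I, 2 N, 2 O.
Implicit hydrogens by atom environment:
  6 × C (aromatic): no H
  3 × C: 2 H each → 6
  3 × C: no H
  2 × C: 3 H each → 6
  2 × Cl: no H
  2 × N: no H
  1 × C: 1 H
  1 × F: no H
  1 × I: no H
  1 × O: 1 H
  1 × O: no H
  Total hydrogens = 14.
Molecular formula: C15H14Cl2FIN2O2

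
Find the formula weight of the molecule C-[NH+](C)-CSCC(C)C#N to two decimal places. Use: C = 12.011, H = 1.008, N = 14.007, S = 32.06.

Molecular formula: C7H15N2S+.
M = 7×12.011 + 15×1.008 + 2×14.007 + 1×32.06 = 159.27 g/mol.

159.27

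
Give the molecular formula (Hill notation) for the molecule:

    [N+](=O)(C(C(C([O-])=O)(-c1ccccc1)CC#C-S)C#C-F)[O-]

Heavy atoms from the SMILES: 14 C, 1 F, 1 N, 4 O, 1 S.
Implicit hydrogens by atom environment:
  6 × C: no H
  5 × C (aromatic): 1 H each → 5
  2 × O: no H
  2 × O (charge -1): no H
  1 × C: 2 H
  1 × C: 1 H
  1 × C (aromatic): no H
  1 × F: no H
  1 × N (charge +1): no H
  1 × S: 1 H
  Total hydrogens = 9.
Net charge -1.
Molecular formula: C14H9FNO4S-

C14H9FNO4S-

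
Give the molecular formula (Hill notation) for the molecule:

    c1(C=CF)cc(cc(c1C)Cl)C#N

C10H7ClFN

Heavy atoms from the SMILES: 10 C, 1 Cl, 1 F, 1 N.
Implicit hydrogens by atom environment:
  4 × C (aromatic): no H
  2 × C (aromatic): 1 H each → 2
  2 × C: 1 H each → 2
  1 × C: 3 H
  1 × C: no H
  1 × Cl: no H
  1 × F: no H
  1 × N: no H
  Total hydrogens = 7.
Molecular formula: C10H7ClFN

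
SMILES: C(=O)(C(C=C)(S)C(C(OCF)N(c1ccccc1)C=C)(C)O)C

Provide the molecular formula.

C17H22FNO3S

Heavy atoms from the SMILES: 17 C, 1 F, 1 N, 3 O, 1 S.
Implicit hydrogens by atom environment:
  5 × C (aromatic): 1 H each → 5
  3 × C: 2 H each → 6
  3 × C: 1 H each → 3
  3 × C: no H
  2 × C: 3 H each → 6
  2 × O: no H
  1 × C (aromatic): no H
  1 × F: no H
  1 × N: no H
  1 × O: 1 H
  1 × S: 1 H
  Total hydrogens = 22.
Molecular formula: C17H22FNO3S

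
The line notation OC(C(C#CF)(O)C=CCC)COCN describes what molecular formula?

Heavy atoms from the SMILES: 10 C, 1 F, 1 N, 3 O.
Implicit hydrogens by atom environment:
  3 × C: 2 H each → 6
  3 × C: 1 H each → 3
  3 × C: no H
  2 × O: 1 H each → 2
  1 × C: 3 H
  1 × F: no H
  1 × N: 2 H
  1 × O: no H
  Total hydrogens = 16.
Molecular formula: C10H16FNO3

C10H16FNO3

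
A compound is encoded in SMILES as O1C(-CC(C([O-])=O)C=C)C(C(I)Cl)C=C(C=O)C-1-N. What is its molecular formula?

C12H14ClINO4-

Heavy atoms from the SMILES: 12 C, 1 Cl, 1 I, 1 N, 4 O.
Implicit hydrogens by atom environment:
  8 × C: 1 H each → 8
  3 × O: no H
  2 × C: 2 H each → 4
  2 × C: no H
  1 × Cl: no H
  1 × I: no H
  1 × N: 2 H
  1 × O (charge -1): no H
  Total hydrogens = 14.
Net charge -1.
Molecular formula: C12H14ClINO4-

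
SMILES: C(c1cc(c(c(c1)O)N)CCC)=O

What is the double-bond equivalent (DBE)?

5

Molecular formula from the SMILES: C10H13NO2.
DoU = (2C + 2 + N − H − X)/2 = (2·10 + 2 + 1 − 13 − 0)/2 = 10/2 = 5.
(Structurally: 1 ring(s) + 4 π bond(s) = 5.)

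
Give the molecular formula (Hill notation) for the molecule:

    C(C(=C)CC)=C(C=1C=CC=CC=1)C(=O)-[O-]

Heavy atoms from the SMILES: 13 C, 2 O.
Implicit hydrogens by atom environment:
  5 × C (aromatic): 1 H each → 5
  3 × C: no H
  2 × C: 2 H each → 4
  1 × C: 3 H
  1 × C: 1 H
  1 × C (aromatic): no H
  1 × O: no H
  1 × O (charge -1): no H
  Total hydrogens = 13.
Net charge -1.
Molecular formula: C13H13O2-

C13H13O2-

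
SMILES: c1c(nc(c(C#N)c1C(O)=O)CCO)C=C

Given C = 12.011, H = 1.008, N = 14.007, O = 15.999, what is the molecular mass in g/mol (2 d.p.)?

218.21

Molecular formula: C11H10N2O3.
M = 11×12.011 + 10×1.008 + 2×14.007 + 3×15.999 = 218.21 g/mol.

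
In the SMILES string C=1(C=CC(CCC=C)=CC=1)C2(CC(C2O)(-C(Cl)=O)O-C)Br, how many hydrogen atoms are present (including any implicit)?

18

Hydrogens are implicit in SMILES; fill each atom to its normal valence:
  4 × C: 2 H each → 8
  4 × C (aromatic): 1 H each → 4
  3 × C: no H
  2 × C: 1 H each → 2
  2 × C (aromatic): no H
  2 × O: no H
  1 × Br: no H
  1 × C: 3 H
  1 × Cl: no H
  1 × O: 1 H
  Total hydrogens = 18.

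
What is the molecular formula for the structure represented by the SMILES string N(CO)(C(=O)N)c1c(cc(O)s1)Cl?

C6H7ClN2O3S

Heavy atoms from the SMILES: 6 C, 1 Cl, 2 N, 3 O, 1 S.
Implicit hydrogens by atom environment:
  3 × C (aromatic): no H
  2 × O: 1 H each → 2
  1 × C: 2 H
  1 × C (aromatic): 1 H
  1 × C: no H
  1 × Cl: no H
  1 × N: 2 H
  1 × N: no H
  1 × O: no H
  1 × S (aromatic): no H
  Total hydrogens = 7.
Molecular formula: C6H7ClN2O3S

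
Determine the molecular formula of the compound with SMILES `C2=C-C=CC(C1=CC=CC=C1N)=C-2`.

C12H11N

Heavy atoms from the SMILES: 12 C, 1 N.
Implicit hydrogens by atom environment:
  9 × C (aromatic): 1 H each → 9
  3 × C (aromatic): no H
  1 × N: 2 H
  Total hydrogens = 11.
Molecular formula: C12H11N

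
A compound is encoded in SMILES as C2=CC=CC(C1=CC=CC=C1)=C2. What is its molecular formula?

C12H10

Heavy atoms from the SMILES: 12 C.
Implicit hydrogens by atom environment:
  10 × C (aromatic): 1 H each → 10
  2 × C (aromatic): no H
  Total hydrogens = 10.
Molecular formula: C12H10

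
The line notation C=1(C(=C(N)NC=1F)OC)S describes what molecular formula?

C5H7FN2OS

Heavy atoms from the SMILES: 5 C, 1 F, 2 N, 1 O, 1 S.
Implicit hydrogens by atom environment:
  4 × C (aromatic): no H
  1 × C: 3 H
  1 × F: no H
  1 × N: 2 H
  1 × N (aromatic): 1 H
  1 × O: no H
  1 × S: 1 H
  Total hydrogens = 7.
Molecular formula: C5H7FN2OS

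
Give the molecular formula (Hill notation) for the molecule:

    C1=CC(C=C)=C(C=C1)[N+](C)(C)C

C11H16N+

Heavy atoms from the SMILES: 11 C, 1 N.
Implicit hydrogens by atom environment:
  4 × C (aromatic): 1 H each → 4
  3 × C: 3 H each → 9
  2 × C (aromatic): no H
  1 × C: 2 H
  1 × C: 1 H
  1 × N (charge +1): no H
  Total hydrogens = 16.
Net charge +1.
Molecular formula: C11H16N+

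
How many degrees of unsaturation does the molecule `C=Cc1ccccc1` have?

5

Molecular formula from the SMILES: C8H8.
DoU = (2C + 2 + N − H − X)/2 = (2·8 + 2 + 0 − 8 − 0)/2 = 10/2 = 5.
(Structurally: 1 ring(s) + 4 π bond(s) = 5.)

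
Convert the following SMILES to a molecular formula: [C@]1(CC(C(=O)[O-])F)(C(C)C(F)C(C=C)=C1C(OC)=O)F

C13H14F3O4-

Heavy atoms from the SMILES: 13 C, 3 F, 4 O.
Implicit hydrogens by atom environment:
  5 × C: no H
  4 × C: 1 H each → 4
  3 × F: no H
  3 × O: no H
  2 × C: 3 H each → 6
  2 × C: 2 H each → 4
  1 × O (charge -1): no H
  Total hydrogens = 14.
Net charge -1.
Molecular formula: C13H14F3O4-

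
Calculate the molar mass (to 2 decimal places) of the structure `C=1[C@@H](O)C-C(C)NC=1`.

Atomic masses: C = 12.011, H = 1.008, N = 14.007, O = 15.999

Molecular formula: C6H11NO.
M = 6×12.011 + 11×1.008 + 1×14.007 + 1×15.999 = 113.16 g/mol.

113.16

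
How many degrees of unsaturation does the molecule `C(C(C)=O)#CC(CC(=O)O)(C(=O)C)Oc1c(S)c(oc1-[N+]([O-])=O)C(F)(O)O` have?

9

Molecular formula from the SMILES: C14H12FNO10S.
DoU = (2C + 2 + N − H − X)/2 = (2·14 + 2 + 1 − 12 − 1)/2 = 18/2 = 9.
(Structurally: 1 ring(s) + 8 π bond(s) = 9.)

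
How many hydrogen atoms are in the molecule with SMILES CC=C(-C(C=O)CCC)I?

13

Hydrogens are implicit in SMILES; fill each atom to its normal valence:
  3 × C: 1 H each → 3
  2 × C: 3 H each → 6
  2 × C: 2 H each → 4
  1 × C: no H
  1 × I: no H
  1 × O: no H
  Total hydrogens = 13.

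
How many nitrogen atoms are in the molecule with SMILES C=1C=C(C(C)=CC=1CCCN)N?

The symbol for nitrogen appears 2 times in the SMILES.

2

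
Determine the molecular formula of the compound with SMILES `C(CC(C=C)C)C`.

C7H14

Heavy atoms from the SMILES: 7 C.
Implicit hydrogens by atom environment:
  3 × C: 2 H each → 6
  2 × C: 3 H each → 6
  2 × C: 1 H each → 2
  Total hydrogens = 14.
Molecular formula: C7H14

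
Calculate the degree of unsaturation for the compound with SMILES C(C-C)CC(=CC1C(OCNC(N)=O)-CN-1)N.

Molecular formula from the SMILES: C11H22N4O2.
DoU = (2C + 2 + N − H − X)/2 = (2·11 + 2 + 4 − 22 − 0)/2 = 6/2 = 3.
(Structurally: 1 ring(s) + 2 π bond(s) = 3.)

3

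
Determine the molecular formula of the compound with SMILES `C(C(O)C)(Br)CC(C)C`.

Heavy atoms from the SMILES: 1 Br, 7 C, 1 O.
Implicit hydrogens by atom environment:
  3 × C: 3 H each → 9
  3 × C: 1 H each → 3
  1 × Br: no H
  1 × C: 2 H
  1 × O: 1 H
  Total hydrogens = 15.
Molecular formula: C7H15BrO

C7H15BrO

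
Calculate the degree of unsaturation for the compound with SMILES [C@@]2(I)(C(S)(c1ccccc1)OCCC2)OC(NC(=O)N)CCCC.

6

Molecular formula from the SMILES: C17H25IN2O3S.
DoU = (2C + 2 + N − H − X)/2 = (2·17 + 2 + 2 − 25 − 1)/2 = 12/2 = 6.
(Structurally: 2 ring(s) + 4 π bond(s) = 6.)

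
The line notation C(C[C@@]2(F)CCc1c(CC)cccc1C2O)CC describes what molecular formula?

Heavy atoms from the SMILES: 16 C, 1 F, 1 O.
Implicit hydrogens by atom environment:
  6 × C: 2 H each → 12
  3 × C (aromatic): 1 H each → 3
  3 × C (aromatic): no H
  2 × C: 3 H each → 6
  1 × C: 1 H
  1 × C: no H
  1 × F: no H
  1 × O: 1 H
  Total hydrogens = 23.
Molecular formula: C16H23FO

C16H23FO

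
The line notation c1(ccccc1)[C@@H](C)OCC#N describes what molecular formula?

C10H11NO

Heavy atoms from the SMILES: 10 C, 1 N, 1 O.
Implicit hydrogens by atom environment:
  5 × C (aromatic): 1 H each → 5
  1 × C: 3 H
  1 × C: 2 H
  1 × C: 1 H
  1 × C (aromatic): no H
  1 × C: no H
  1 × N: no H
  1 × O: no H
  Total hydrogens = 11.
Molecular formula: C10H11NO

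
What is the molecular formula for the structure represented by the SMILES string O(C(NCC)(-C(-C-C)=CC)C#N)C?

C10H18N2O

Heavy atoms from the SMILES: 10 C, 2 N, 1 O.
Implicit hydrogens by atom environment:
  4 × C: 3 H each → 12
  3 × C: no H
  2 × C: 2 H each → 4
  1 × C: 1 H
  1 × N: 1 H
  1 × N: no H
  1 × O: no H
  Total hydrogens = 18.
Molecular formula: C10H18N2O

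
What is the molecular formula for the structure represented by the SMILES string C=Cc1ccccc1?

Heavy atoms from the SMILES: 8 C.
Implicit hydrogens by atom environment:
  5 × C (aromatic): 1 H each → 5
  1 × C: 2 H
  1 × C: 1 H
  1 × C (aromatic): no H
  Total hydrogens = 8.
Molecular formula: C8H8

C8H8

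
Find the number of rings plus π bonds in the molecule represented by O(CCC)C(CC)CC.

Molecular formula from the SMILES: C8H18O.
DoU = (2C + 2 + N − H − X)/2 = (2·8 + 2 + 0 − 18 − 0)/2 = 0/2 = 0.
(Structurally: 0 ring(s) + 0 π bond(s) = 0.)

0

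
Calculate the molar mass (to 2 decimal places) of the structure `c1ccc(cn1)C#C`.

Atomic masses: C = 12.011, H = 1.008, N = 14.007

Molecular formula: C7H5N.
M = 7×12.011 + 5×1.008 + 1×14.007 = 103.12 g/mol.

103.12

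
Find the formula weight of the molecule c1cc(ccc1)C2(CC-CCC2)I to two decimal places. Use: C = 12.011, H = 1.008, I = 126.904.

Molecular formula: C12H15I.
M = 12×12.011 + 15×1.008 + 1×126.904 = 286.16 g/mol.

286.16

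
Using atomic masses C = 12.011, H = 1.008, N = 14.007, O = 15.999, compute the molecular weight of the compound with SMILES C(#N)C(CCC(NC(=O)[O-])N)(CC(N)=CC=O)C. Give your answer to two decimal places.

253.28

Molecular formula: C11H17N4O3-.
M = 11×12.011 + 17×1.008 + 4×14.007 + 3×15.999 = 253.28 g/mol.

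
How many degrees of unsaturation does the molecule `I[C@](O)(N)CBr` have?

0

Molecular formula from the SMILES: C2H5BrINO.
DoU = (2C + 2 + N − H − X)/2 = (2·2 + 2 + 1 − 5 − 2)/2 = 0/2 = 0.
(Structurally: 0 ring(s) + 0 π bond(s) = 0.)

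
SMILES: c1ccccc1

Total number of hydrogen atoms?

Hydrogens are implicit in SMILES; fill each atom to its normal valence:
  6 × C (aromatic): 1 H each → 6
  Total hydrogens = 6.

6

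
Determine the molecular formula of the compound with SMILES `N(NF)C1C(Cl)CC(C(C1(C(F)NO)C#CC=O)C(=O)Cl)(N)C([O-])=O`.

C12H13Cl2F2N4O5-

Heavy atoms from the SMILES: 12 C, 2 Cl, 2 F, 4 N, 5 O.
Implicit hydrogens by atom environment:
  6 × C: no H
  5 × C: 1 H each → 5
  3 × N: 1 H each → 3
  3 × O: no H
  2 × Cl: no H
  2 × F: no H
  1 × C: 2 H
  1 × N: 2 H
  1 × O: 1 H
  1 × O (charge -1): no H
  Total hydrogens = 13.
Net charge -1.
Molecular formula: C12H13Cl2F2N4O5-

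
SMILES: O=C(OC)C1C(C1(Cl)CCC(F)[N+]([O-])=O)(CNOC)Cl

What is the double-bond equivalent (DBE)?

3

Molecular formula from the SMILES: C10H15Cl2FN2O5.
DoU = (2C + 2 + N − H − X)/2 = (2·10 + 2 + 2 − 15 − 3)/2 = 6/2 = 3.
(Structurally: 1 ring(s) + 2 π bond(s) = 3.)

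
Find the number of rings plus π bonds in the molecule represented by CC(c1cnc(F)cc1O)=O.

5

Molecular formula from the SMILES: C7H6FNO2.
DoU = (2C + 2 + N − H − X)/2 = (2·7 + 2 + 1 − 6 − 1)/2 = 10/2 = 5.
(Structurally: 1 ring(s) + 4 π bond(s) = 5.)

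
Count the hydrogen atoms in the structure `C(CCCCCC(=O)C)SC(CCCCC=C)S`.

28

Hydrogens are implicit in SMILES; fill each atom to its normal valence:
  11 × C: 2 H each → 22
  2 × C: 1 H each → 2
  1 × C: 3 H
  1 × C: no H
  1 × O: no H
  1 × S: 1 H
  1 × S: no H
  Total hydrogens = 28.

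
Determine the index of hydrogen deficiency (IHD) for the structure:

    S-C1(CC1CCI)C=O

Molecular formula from the SMILES: C6H9IOS.
DoU = (2C + 2 + N − H − X)/2 = (2·6 + 2 + 0 − 9 − 1)/2 = 4/2 = 2.
(Structurally: 1 ring(s) + 1 π bond(s) = 2.)

2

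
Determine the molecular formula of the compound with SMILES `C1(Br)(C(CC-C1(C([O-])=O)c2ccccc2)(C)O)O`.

Heavy atoms from the SMILES: 1 Br, 13 C, 4 O.
Implicit hydrogens by atom environment:
  5 × C (aromatic): 1 H each → 5
  4 × C: no H
  2 × C: 2 H each → 4
  2 × O: 1 H each → 2
  1 × Br: no H
  1 × C: 3 H
  1 × C (aromatic): no H
  1 × O: no H
  1 × O (charge -1): no H
  Total hydrogens = 14.
Net charge -1.
Molecular formula: C13H14BrO4-

C13H14BrO4-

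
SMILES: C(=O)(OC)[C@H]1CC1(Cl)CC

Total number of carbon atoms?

The symbol for carbon appears 7 times in the SMILES. (Cl is a single chlorine, not C + l.)

7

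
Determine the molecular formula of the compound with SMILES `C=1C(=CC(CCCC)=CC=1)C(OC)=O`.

C12H16O2

Heavy atoms from the SMILES: 12 C, 2 O.
Implicit hydrogens by atom environment:
  4 × C (aromatic): 1 H each → 4
  3 × C: 2 H each → 6
  2 × C: 3 H each → 6
  2 × C (aromatic): no H
  2 × O: no H
  1 × C: no H
  Total hydrogens = 16.
Molecular formula: C12H16O2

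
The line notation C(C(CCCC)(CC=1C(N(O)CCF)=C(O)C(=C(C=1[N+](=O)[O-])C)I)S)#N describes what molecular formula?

C16H21FIN3O4S

Heavy atoms from the SMILES: 16 C, 1 F, 1 I, 3 N, 4 O, 1 S.
Implicit hydrogens by atom environment:
  6 × C: 2 H each → 12
  6 × C (aromatic): no H
  2 × C: 3 H each → 6
  2 × C: no H
  2 × N: no H
  2 × O: 1 H each → 2
  1 × F: no H
  1 × I: no H
  1 × N (charge +1): no H
  1 × O: no H
  1 × O (charge -1): no H
  1 × S: 1 H
  Total hydrogens = 21.
Molecular formula: C16H21FIN3O4S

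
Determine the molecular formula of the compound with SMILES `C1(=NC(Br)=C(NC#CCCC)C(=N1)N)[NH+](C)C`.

C11H17BrN5+

Heavy atoms from the SMILES: 1 Br, 11 C, 5 N.
Implicit hydrogens by atom environment:
  4 × C (aromatic): no H
  3 × C: 3 H each → 9
  2 × C: 2 H each → 4
  2 × C: no H
  2 × N (aromatic): no H
  1 × Br: no H
  1 × N: 2 H
  1 × N (charge +1): 1 H
  1 × N: 1 H
  Total hydrogens = 17.
Net charge +1.
Molecular formula: C11H17BrN5+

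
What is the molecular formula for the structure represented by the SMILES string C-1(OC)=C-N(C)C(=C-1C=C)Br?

Heavy atoms from the SMILES: 1 Br, 8 C, 1 N, 1 O.
Implicit hydrogens by atom environment:
  3 × C (aromatic): no H
  2 × C: 3 H each → 6
  1 × Br: no H
  1 × C: 2 H
  1 × C (aromatic): 1 H
  1 × C: 1 H
  1 × N (aromatic): no H
  1 × O: no H
  Total hydrogens = 10.
Molecular formula: C8H10BrNO

C8H10BrNO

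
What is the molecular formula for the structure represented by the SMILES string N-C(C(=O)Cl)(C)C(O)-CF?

C5H9ClFNO2

Heavy atoms from the SMILES: 5 C, 1 Cl, 1 F, 1 N, 2 O.
Implicit hydrogens by atom environment:
  2 × C: no H
  1 × C: 3 H
  1 × C: 2 H
  1 × C: 1 H
  1 × Cl: no H
  1 × F: no H
  1 × N: 2 H
  1 × O: 1 H
  1 × O: no H
  Total hydrogens = 9.
Molecular formula: C5H9ClFNO2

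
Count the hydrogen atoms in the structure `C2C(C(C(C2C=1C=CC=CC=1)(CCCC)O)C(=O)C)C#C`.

24

Hydrogens are implicit in SMILES; fill each atom to its normal valence:
  5 × C (aromatic): 1 H each → 5
  4 × C: 2 H each → 8
  4 × C: 1 H each → 4
  3 × C: no H
  2 × C: 3 H each → 6
  1 × C (aromatic): no H
  1 × O: 1 H
  1 × O: no H
  Total hydrogens = 24.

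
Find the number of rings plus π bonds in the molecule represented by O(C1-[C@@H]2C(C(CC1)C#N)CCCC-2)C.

4

Molecular formula from the SMILES: C12H19NO.
DoU = (2C + 2 + N − H − X)/2 = (2·12 + 2 + 1 − 19 − 0)/2 = 8/2 = 4.
(Structurally: 2 ring(s) + 2 π bond(s) = 4.)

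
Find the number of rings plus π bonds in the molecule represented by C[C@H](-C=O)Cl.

1

Molecular formula from the SMILES: C3H5ClO.
DoU = (2C + 2 + N − H − X)/2 = (2·3 + 2 + 0 − 5 − 1)/2 = 2/2 = 1.
(Structurally: 0 ring(s) + 1 π bond(s) = 1.)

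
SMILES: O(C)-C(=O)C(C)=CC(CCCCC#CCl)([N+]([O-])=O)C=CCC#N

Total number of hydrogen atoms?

19

Hydrogens are implicit in SMILES; fill each atom to its normal valence:
  6 × C: no H
  5 × C: 2 H each → 10
  3 × C: 1 H each → 3
  3 × O: no H
  2 × C: 3 H each → 6
  1 × Cl: no H
  1 × N (charge +1): no H
  1 × N: no H
  1 × O (charge -1): no H
  Total hydrogens = 19.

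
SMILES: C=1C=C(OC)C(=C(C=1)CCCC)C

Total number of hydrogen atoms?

18

Hydrogens are implicit in SMILES; fill each atom to its normal valence:
  3 × C: 3 H each → 9
  3 × C: 2 H each → 6
  3 × C (aromatic): 1 H each → 3
  3 × C (aromatic): no H
  1 × O: no H
  Total hydrogens = 18.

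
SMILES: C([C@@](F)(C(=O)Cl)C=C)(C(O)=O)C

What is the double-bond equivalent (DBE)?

3

Molecular formula from the SMILES: C7H8ClFO3.
DoU = (2C + 2 + N − H − X)/2 = (2·7 + 2 + 0 − 8 − 2)/2 = 6/2 = 3.
(Structurally: 0 ring(s) + 3 π bond(s) = 3.)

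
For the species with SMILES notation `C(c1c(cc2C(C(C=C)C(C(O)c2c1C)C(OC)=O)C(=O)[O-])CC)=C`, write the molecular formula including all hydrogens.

C20H23O5-

Heavy atoms from the SMILES: 20 C, 5 O.
Implicit hydrogens by atom environment:
  6 × C: 1 H each → 6
  5 × C (aromatic): no H
  3 × C: 3 H each → 9
  3 × C: 2 H each → 6
  3 × O: no H
  2 × C: no H
  1 × C (aromatic): 1 H
  1 × O: 1 H
  1 × O (charge -1): no H
  Total hydrogens = 23.
Net charge -1.
Molecular formula: C20H23O5-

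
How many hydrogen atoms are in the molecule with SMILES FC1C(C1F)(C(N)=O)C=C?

Hydrogens are implicit in SMILES; fill each atom to its normal valence:
  3 × C: 1 H each → 3
  2 × C: no H
  2 × F: no H
  1 × C: 2 H
  1 × N: 2 H
  1 × O: no H
  Total hydrogens = 7.

7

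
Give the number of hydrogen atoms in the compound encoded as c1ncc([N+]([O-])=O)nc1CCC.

9

Hydrogens are implicit in SMILES; fill each atom to its normal valence:
  2 × C: 2 H each → 4
  2 × C (aromatic): 1 H each → 2
  2 × C (aromatic): no H
  2 × N (aromatic): no H
  1 × C: 3 H
  1 × N (charge +1): no H
  1 × O: no H
  1 × O (charge -1): no H
  Total hydrogens = 9.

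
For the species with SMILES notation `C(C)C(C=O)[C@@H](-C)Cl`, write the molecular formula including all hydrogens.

Heavy atoms from the SMILES: 6 C, 1 Cl, 1 O.
Implicit hydrogens by atom environment:
  3 × C: 1 H each → 3
  2 × C: 3 H each → 6
  1 × C: 2 H
  1 × Cl: no H
  1 × O: no H
  Total hydrogens = 11.
Molecular formula: C6H11ClO

C6H11ClO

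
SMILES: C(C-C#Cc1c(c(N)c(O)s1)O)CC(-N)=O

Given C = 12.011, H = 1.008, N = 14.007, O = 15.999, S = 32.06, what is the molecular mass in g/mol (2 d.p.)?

240.28

Molecular formula: C10H12N2O3S.
M = 10×12.011 + 12×1.008 + 2×14.007 + 3×15.999 + 1×32.06 = 240.28 g/mol.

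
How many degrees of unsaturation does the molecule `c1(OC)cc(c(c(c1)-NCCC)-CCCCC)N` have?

Molecular formula from the SMILES: C15H26N2O.
DoU = (2C + 2 + N − H − X)/2 = (2·15 + 2 + 2 − 26 − 0)/2 = 8/2 = 4.
(Structurally: 1 ring(s) + 3 π bond(s) = 4.)

4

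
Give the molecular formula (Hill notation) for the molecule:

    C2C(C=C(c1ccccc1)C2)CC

Heavy atoms from the SMILES: 13 C.
Implicit hydrogens by atom environment:
  5 × C (aromatic): 1 H each → 5
  3 × C: 2 H each → 6
  2 × C: 1 H each → 2
  1 × C: 3 H
  1 × C: no H
  1 × C (aromatic): no H
  Total hydrogens = 16.
Molecular formula: C13H16

C13H16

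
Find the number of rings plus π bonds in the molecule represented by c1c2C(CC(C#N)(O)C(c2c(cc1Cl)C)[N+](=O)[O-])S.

Molecular formula from the SMILES: C12H11ClN2O3S.
DoU = (2C + 2 + N − H − X)/2 = (2·12 + 2 + 2 − 11 − 1)/2 = 16/2 = 8.
(Structurally: 2 ring(s) + 6 π bond(s) = 8.)

8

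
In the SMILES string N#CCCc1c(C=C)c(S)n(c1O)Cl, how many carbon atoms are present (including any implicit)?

The symbol for carbon appears 9 times in the SMILES. Lowercase c denotes aromatic carbon and counts toward C.

9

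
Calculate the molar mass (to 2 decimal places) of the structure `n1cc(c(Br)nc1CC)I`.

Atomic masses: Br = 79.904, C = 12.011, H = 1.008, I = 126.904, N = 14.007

312.94

Molecular formula: C6H6BrIN2.
M = 1×79.904 + 6×12.011 + 6×1.008 + 1×126.904 + 2×14.007 = 312.94 g/mol.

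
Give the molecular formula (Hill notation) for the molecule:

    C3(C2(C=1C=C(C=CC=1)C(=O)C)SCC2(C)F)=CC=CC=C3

Heavy atoms from the SMILES: 18 C, 1 F, 1 O, 1 S.
Implicit hydrogens by atom environment:
  9 × C (aromatic): 1 H each → 9
  3 × C: no H
  3 × C (aromatic): no H
  2 × C: 3 H each → 6
  1 × C: 2 H
  1 × F: no H
  1 × O: no H
  1 × S: no H
  Total hydrogens = 17.
Molecular formula: C18H17FOS

C18H17FOS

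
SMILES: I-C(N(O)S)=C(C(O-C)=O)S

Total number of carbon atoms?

The symbol for carbon appears 4 times in the SMILES.

4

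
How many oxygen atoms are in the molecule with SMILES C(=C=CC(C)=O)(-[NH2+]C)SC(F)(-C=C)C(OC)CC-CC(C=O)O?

4

The symbol for oxygen appears 4 times in the SMILES.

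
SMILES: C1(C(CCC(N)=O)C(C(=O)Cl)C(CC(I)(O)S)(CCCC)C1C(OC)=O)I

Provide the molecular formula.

C17H26ClI2NO5S

Heavy atoms from the SMILES: 17 C, 1 Cl, 2 I, 1 N, 5 O, 1 S.
Implicit hydrogens by atom environment:
  6 × C: 2 H each → 12
  5 × C: no H
  4 × C: 1 H each → 4
  4 × O: no H
  2 × C: 3 H each → 6
  2 × I: no H
  1 × Cl: no H
  1 × N: 2 H
  1 × O: 1 H
  1 × S: 1 H
  Total hydrogens = 26.
Molecular formula: C17H26ClI2NO5S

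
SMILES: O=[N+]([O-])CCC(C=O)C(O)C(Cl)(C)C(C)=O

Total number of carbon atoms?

The symbol for carbon appears 9 times in the SMILES. (Cl is a single chlorine, not C + l.)

9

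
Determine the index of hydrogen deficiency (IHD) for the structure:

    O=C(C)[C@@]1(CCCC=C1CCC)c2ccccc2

7

Molecular formula from the SMILES: C17H22O.
DoU = (2C + 2 + N − H − X)/2 = (2·17 + 2 + 0 − 22 − 0)/2 = 14/2 = 7.
(Structurally: 2 ring(s) + 5 π bond(s) = 7.)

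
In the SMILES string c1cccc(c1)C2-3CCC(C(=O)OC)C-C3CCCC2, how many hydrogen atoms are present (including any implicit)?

24

Hydrogens are implicit in SMILES; fill each atom to its normal valence:
  7 × C: 2 H each → 14
  5 × C (aromatic): 1 H each → 5
  2 × C: 1 H each → 2
  2 × C: no H
  2 × O: no H
  1 × C: 3 H
  1 × C (aromatic): no H
  Total hydrogens = 24.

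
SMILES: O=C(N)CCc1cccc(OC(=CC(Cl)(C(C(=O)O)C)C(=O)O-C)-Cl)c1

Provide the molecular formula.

C17H19Cl2NO6

Heavy atoms from the SMILES: 17 C, 2 Cl, 1 N, 6 O.
Implicit hydrogens by atom environment:
  5 × C: no H
  5 × O: no H
  4 × C (aromatic): 1 H each → 4
  2 × C: 3 H each → 6
  2 × C: 2 H each → 4
  2 × C: 1 H each → 2
  2 × C (aromatic): no H
  2 × Cl: no H
  1 × N: 2 H
  1 × O: 1 H
  Total hydrogens = 19.
Molecular formula: C17H19Cl2NO6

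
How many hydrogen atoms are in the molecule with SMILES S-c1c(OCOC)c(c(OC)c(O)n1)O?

11

Hydrogens are implicit in SMILES; fill each atom to its normal valence:
  5 × C (aromatic): no H
  3 × O: no H
  2 × C: 3 H each → 6
  2 × O: 1 H each → 2
  1 × C: 2 H
  1 × N (aromatic): no H
  1 × S: 1 H
  Total hydrogens = 11.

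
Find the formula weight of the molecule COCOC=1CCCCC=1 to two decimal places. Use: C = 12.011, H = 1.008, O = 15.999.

Molecular formula: C8H14O2.
M = 8×12.011 + 14×1.008 + 2×15.999 = 142.20 g/mol.

142.20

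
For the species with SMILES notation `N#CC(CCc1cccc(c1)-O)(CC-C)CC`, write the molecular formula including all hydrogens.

Heavy atoms from the SMILES: 15 C, 1 N, 1 O.
Implicit hydrogens by atom environment:
  5 × C: 2 H each → 10
  4 × C (aromatic): 1 H each → 4
  2 × C: 3 H each → 6
  2 × C (aromatic): no H
  2 × C: no H
  1 × N: no H
  1 × O: 1 H
  Total hydrogens = 21.
Molecular formula: C15H21NO

C15H21NO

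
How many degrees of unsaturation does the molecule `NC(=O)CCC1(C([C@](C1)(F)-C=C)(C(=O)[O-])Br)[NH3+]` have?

4

Molecular formula from the SMILES: C10H14BrFN2O3.
DoU = (2C + 2 + N − H − X)/2 = (2·10 + 2 + 2 − 14 − 2)/2 = 8/2 = 4.
(Structurally: 1 ring(s) + 3 π bond(s) = 4.)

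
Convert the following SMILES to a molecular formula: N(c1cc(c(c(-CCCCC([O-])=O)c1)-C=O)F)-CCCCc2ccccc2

C22H25FNO3-

Heavy atoms from the SMILES: 22 C, 1 F, 1 N, 3 O.
Implicit hydrogens by atom environment:
  8 × C: 2 H each → 16
  7 × C (aromatic): 1 H each → 7
  5 × C (aromatic): no H
  2 × O: no H
  1 × C: 1 H
  1 × C: no H
  1 × F: no H
  1 × N: 1 H
  1 × O (charge -1): no H
  Total hydrogens = 25.
Net charge -1.
Molecular formula: C22H25FNO3-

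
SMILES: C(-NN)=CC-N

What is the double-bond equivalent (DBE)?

1

Molecular formula from the SMILES: C3H9N3.
DoU = (2C + 2 + N − H − X)/2 = (2·3 + 2 + 3 − 9 − 0)/2 = 2/2 = 1.
(Structurally: 0 ring(s) + 1 π bond(s) = 1.)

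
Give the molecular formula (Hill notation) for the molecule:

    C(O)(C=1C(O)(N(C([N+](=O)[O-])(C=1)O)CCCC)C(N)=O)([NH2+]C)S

C11H21N4O6S+

Heavy atoms from the SMILES: 11 C, 4 N, 6 O, 1 S.
Implicit hydrogens by atom environment:
  5 × C: no H
  3 × C: 2 H each → 6
  3 × O: 1 H each → 3
  2 × C: 3 H each → 6
  2 × O: no H
  1 × C: 1 H
  1 × N: 2 H
  1 × N (charge +1): 2 H
  1 × N: no H
  1 × N (charge +1): no H
  1 × O (charge -1): no H
  1 × S: 1 H
  Total hydrogens = 21.
Net charge +1.
Molecular formula: C11H21N4O6S+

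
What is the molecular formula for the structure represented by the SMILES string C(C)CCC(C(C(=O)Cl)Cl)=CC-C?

C10H16Cl2O

Heavy atoms from the SMILES: 10 C, 2 Cl, 1 O.
Implicit hydrogens by atom environment:
  4 × C: 2 H each → 8
  2 × C: 3 H each → 6
  2 × C: 1 H each → 2
  2 × C: no H
  2 × Cl: no H
  1 × O: no H
  Total hydrogens = 16.
Molecular formula: C10H16Cl2O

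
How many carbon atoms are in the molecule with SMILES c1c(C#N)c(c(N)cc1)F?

7

The symbol for carbon appears 7 times in the SMILES. Lowercase c denotes aromatic carbon and counts toward C.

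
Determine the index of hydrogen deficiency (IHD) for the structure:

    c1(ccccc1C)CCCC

4

Molecular formula from the SMILES: C11H16.
DoU = (2C + 2 + N − H − X)/2 = (2·11 + 2 + 0 − 16 − 0)/2 = 8/2 = 4.
(Structurally: 1 ring(s) + 3 π bond(s) = 4.)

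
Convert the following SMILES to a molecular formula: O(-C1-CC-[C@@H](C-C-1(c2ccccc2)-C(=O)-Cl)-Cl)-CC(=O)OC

C16H18Cl2O4

Heavy atoms from the SMILES: 16 C, 2 Cl, 4 O.
Implicit hydrogens by atom environment:
  5 × C (aromatic): 1 H each → 5
  4 × C: 2 H each → 8
  4 × O: no H
  3 × C: no H
  2 × C: 1 H each → 2
  2 × Cl: no H
  1 × C: 3 H
  1 × C (aromatic): no H
  Total hydrogens = 18.
Molecular formula: C16H18Cl2O4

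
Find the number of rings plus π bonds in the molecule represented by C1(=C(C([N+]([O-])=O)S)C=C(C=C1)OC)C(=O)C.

6

Molecular formula from the SMILES: C10H11NO4S.
DoU = (2C + 2 + N − H − X)/2 = (2·10 + 2 + 1 − 11 − 0)/2 = 12/2 = 6.
(Structurally: 1 ring(s) + 5 π bond(s) = 6.)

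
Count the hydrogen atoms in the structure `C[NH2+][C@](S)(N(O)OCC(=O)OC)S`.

Hydrogens are implicit in SMILES; fill each atom to its normal valence:
  3 × O: no H
  2 × C: 3 H each → 6
  2 × C: no H
  2 × S: 1 H each → 2
  1 × C: 2 H
  1 × N (charge +1): 2 H
  1 × N: no H
  1 × O: 1 H
  Total hydrogens = 13.

13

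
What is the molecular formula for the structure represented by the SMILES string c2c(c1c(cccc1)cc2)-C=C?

C12H10

Heavy atoms from the SMILES: 12 C.
Implicit hydrogens by atom environment:
  7 × C (aromatic): 1 H each → 7
  3 × C (aromatic): no H
  1 × C: 2 H
  1 × C: 1 H
  Total hydrogens = 10.
Molecular formula: C12H10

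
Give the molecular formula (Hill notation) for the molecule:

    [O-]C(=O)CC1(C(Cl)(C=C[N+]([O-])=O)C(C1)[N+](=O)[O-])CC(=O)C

C11H12ClN2O7-

Heavy atoms from the SMILES: 11 C, 1 Cl, 2 N, 7 O.
Implicit hydrogens by atom environment:
  4 × C: no H
  4 × O: no H
  3 × C: 2 H each → 6
  3 × C: 1 H each → 3
  3 × O (charge -1): no H
  2 × N (charge +1): no H
  1 × C: 3 H
  1 × Cl: no H
  Total hydrogens = 12.
Net charge -1.
Molecular formula: C11H12ClN2O7-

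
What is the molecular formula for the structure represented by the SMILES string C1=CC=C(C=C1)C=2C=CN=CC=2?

Heavy atoms from the SMILES: 11 C, 1 N.
Implicit hydrogens by atom environment:
  9 × C (aromatic): 1 H each → 9
  2 × C (aromatic): no H
  1 × N (aromatic): no H
  Total hydrogens = 9.
Molecular formula: C11H9N

C11H9N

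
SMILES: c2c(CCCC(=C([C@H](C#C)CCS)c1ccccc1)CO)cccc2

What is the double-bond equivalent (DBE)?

Molecular formula from the SMILES: C23H26OS.
DoU = (2C + 2 + N − H − X)/2 = (2·23 + 2 + 0 − 26 − 0)/2 = 22/2 = 11.
(Structurally: 2 ring(s) + 9 π bond(s) = 11.)

11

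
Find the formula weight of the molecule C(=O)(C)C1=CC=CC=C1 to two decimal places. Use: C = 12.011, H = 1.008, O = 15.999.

Molecular formula: C8H8O.
M = 8×12.011 + 8×1.008 + 1×15.999 = 120.15 g/mol.

120.15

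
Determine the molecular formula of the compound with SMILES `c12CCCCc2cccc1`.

C10H12

Heavy atoms from the SMILES: 10 C.
Implicit hydrogens by atom environment:
  4 × C: 2 H each → 8
  4 × C (aromatic): 1 H each → 4
  2 × C (aromatic): no H
  Total hydrogens = 12.
Molecular formula: C10H12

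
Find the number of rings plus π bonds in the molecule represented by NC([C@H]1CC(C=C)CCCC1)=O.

Molecular formula from the SMILES: C10H17NO.
DoU = (2C + 2 + N − H − X)/2 = (2·10 + 2 + 1 − 17 − 0)/2 = 6/2 = 3.
(Structurally: 1 ring(s) + 2 π bond(s) = 3.)

3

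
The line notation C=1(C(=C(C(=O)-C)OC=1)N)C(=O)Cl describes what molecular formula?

C7H6ClNO3

Heavy atoms from the SMILES: 7 C, 1 Cl, 1 N, 3 O.
Implicit hydrogens by atom environment:
  3 × C (aromatic): no H
  2 × C: no H
  2 × O: no H
  1 × C: 3 H
  1 × C (aromatic): 1 H
  1 × Cl: no H
  1 × N: 2 H
  1 × O (aromatic): no H
  Total hydrogens = 6.
Molecular formula: C7H6ClNO3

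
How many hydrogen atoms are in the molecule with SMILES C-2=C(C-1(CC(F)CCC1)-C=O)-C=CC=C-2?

15

Hydrogens are implicit in SMILES; fill each atom to its normal valence:
  5 × C (aromatic): 1 H each → 5
  4 × C: 2 H each → 8
  2 × C: 1 H each → 2
  1 × C: no H
  1 × C (aromatic): no H
  1 × F: no H
  1 × O: no H
  Total hydrogens = 15.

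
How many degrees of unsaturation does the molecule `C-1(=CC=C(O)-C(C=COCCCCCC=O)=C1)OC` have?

6

Molecular formula from the SMILES: C15H20O4.
DoU = (2C + 2 + N − H − X)/2 = (2·15 + 2 + 0 − 20 − 0)/2 = 12/2 = 6.
(Structurally: 1 ring(s) + 5 π bond(s) = 6.)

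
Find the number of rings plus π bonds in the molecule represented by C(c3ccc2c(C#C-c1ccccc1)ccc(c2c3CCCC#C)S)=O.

Molecular formula from the SMILES: C24H18OS.
DoU = (2C + 2 + N − H − X)/2 = (2·24 + 2 + 0 − 18 − 0)/2 = 32/2 = 16.
(Structurally: 3 ring(s) + 13 π bond(s) = 16.)

16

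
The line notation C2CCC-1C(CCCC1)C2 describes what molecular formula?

C10H18

Heavy atoms from the SMILES: 10 C.
Implicit hydrogens by atom environment:
  8 × C: 2 H each → 16
  2 × C: 1 H each → 2
  Total hydrogens = 18.
Molecular formula: C10H18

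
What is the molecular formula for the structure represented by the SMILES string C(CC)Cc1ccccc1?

C10H14

Heavy atoms from the SMILES: 10 C.
Implicit hydrogens by atom environment:
  5 × C (aromatic): 1 H each → 5
  3 × C: 2 H each → 6
  1 × C: 3 H
  1 × C (aromatic): no H
  Total hydrogens = 14.
Molecular formula: C10H14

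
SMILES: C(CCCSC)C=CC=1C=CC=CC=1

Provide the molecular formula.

Heavy atoms from the SMILES: 13 C, 1 S.
Implicit hydrogens by atom environment:
  5 × C (aromatic): 1 H each → 5
  4 × C: 2 H each → 8
  2 × C: 1 H each → 2
  1 × C: 3 H
  1 × C (aromatic): no H
  1 × S: no H
  Total hydrogens = 18.
Molecular formula: C13H18S

C13H18S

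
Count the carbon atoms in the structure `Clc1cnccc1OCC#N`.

7

The symbol for carbon appears 7 times in the SMILES. Lowercase c denotes aromatic carbon and counts toward C.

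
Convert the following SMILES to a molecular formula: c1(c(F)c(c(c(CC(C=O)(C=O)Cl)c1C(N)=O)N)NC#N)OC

C13H12ClFN4O4

Heavy atoms from the SMILES: 13 C, 1 Cl, 1 F, 4 N, 4 O.
Implicit hydrogens by atom environment:
  6 × C (aromatic): no H
  4 × O: no H
  3 × C: no H
  2 × C: 1 H each → 2
  2 × N: 2 H each → 4
  1 × C: 3 H
  1 × C: 2 H
  1 × Cl: no H
  1 × F: no H
  1 × N: 1 H
  1 × N: no H
  Total hydrogens = 12.
Molecular formula: C13H12ClFN4O4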